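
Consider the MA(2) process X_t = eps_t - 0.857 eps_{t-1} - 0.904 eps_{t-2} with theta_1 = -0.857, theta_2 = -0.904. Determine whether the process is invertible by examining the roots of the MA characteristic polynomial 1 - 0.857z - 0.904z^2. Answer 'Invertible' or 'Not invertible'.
\text{Not invertible}

The MA(q) characteristic polynomial is P(z) = 1 - 0.857z - 0.904z^2.
Invertibility requires all roots to lie outside the unit circle, i.e. |z| > 1 for every root.
Set 1 + (-0.857) z + (-0.904) z^2 = 0, i.e. a z^2 + b z + c = 0 with a = -0.904, b = -0.857, c = 1.
Discriminant D = b^2 - 4ac = (-0.857)^2 - 4*(-0.904)*1 = 0.734449 - (-3.616) = 4.350449.
D >= 0, so the roots are real: z = (-b +/- sqrt(D)) / (2a) = (0.857 +/- 2.085773) / (-1.808).
  z_1 = (0.857 + 2.085773) / (-1.808) = -1.6276,   |z_1| = 1.6276.
  z_2 = (0.857 - 2.085773) / (-1.808) = 0.6796,   |z_2| = 0.6796.
Moduli of all roots: 1.6276, 0.6796.
All moduli strictly greater than 1? No.
Verdict: Not invertible.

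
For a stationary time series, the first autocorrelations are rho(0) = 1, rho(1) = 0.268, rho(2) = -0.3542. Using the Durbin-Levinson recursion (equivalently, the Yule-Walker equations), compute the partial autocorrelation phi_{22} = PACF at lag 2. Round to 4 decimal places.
\phi_{22} = -0.4590

The PACF at lag k is phi_{kk}, the last component of the solution
to the Yule-Walker system G_k phi = r_k where
  (G_k)_{ij} = rho(|i - j|), (r_k)_i = rho(i), i,j = 1..k.
Equivalently, Durbin-Levinson gives phi_{kk} iteratively:
  phi_{11} = rho(1)
  phi_{kk} = [rho(k) - sum_{j=1..k-1} phi_{k-1,j} rho(k-j)]
            / [1 - sum_{j=1..k-1} phi_{k-1,j} rho(j)],
  phi_{k,j} = phi_{k-1,j} - phi_{kk} phi_{k-1,k-j},  j = 1..k-1.
Step k = 1:
  phi_11 = rho(1) = 0.268.
Step k = 2:
  phi_22 = [rho(2) - phi_11 rho(1)] / [1 - phi_11 rho(1)] = [-0.3542 - (0.268)(0.268)] / [1 - (0.268)(0.268)]
         = -0.426024 / 0.928176 = -0.459.
Therefore phi_{22} = -0.4590.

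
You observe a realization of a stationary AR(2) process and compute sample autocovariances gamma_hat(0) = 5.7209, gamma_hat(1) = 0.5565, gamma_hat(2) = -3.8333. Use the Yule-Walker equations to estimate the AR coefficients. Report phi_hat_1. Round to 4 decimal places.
\hat\phi_{1} = 0.1640

The Yule-Walker equations for an AR(p) process read, in matrix form,
  Gamma_p phi = r_p,   with   (Gamma_p)_{ij} = gamma(|i - j|),
                       (r_p)_i = gamma(i),   i,j = 1..p.
Substitute the sample gammas (Toeplitz matrix and right-hand side of size 2):
  Gamma_p = [[5.7209, 0.5565], [0.5565, 5.7209]]
  r_p     = [0.5565, -3.8333]
Written out:
  5.7209 phi_1 + 0.5565 phi_2 = 0.5565
  0.5565 phi_1 + 5.7209 phi_2 = -3.8333
Solve by Cramer's rule:
  det = gamma(0)^2 - gamma(1)^2 = (5.7209)^2 - (0.5565)^2 = 32.72869681 - 0.30969225 = 32.41900456
  phi_hat_1 = [gamma(1) gamma(0) - gamma(1) gamma(2)] / det = [(0.5565)(5.7209) - (0.5565)(-3.8333)] / 32.41900456 = 5.3169123 / 32.41900456 = 0.164
  phi_hat_2 = [gamma(0) gamma(2) - gamma(1)^2] / det = [(5.7209)(-3.8333) - (0.5565)^2] / 32.41900456 = -22.23961822 / 32.41900456 = -0.686
So phi_hat = [0.1640, -0.6860].
Therefore phi_hat_1 = 0.1640.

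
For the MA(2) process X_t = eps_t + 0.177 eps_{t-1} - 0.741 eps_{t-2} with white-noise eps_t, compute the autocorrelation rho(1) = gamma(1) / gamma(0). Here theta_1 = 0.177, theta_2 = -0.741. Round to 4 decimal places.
\rho(1) = 0.0290

For an MA(q) process with theta_0 = 1, the autocovariance is
  gamma(k) = sigma^2 * sum_{i=0..q-k} theta_i * theta_{i+k},
and rho(k) = gamma(k) / gamma(0). Sigma^2 cancels.
  numerator   = (1)*(0.177) + (0.177)*(-0.741) = 0.045843.
  denominator = (1)^2 + (0.177)^2 + (-0.741)^2 = 1.58041.
  rho(1) = 0.045843 / 1.58041 = 0.0290.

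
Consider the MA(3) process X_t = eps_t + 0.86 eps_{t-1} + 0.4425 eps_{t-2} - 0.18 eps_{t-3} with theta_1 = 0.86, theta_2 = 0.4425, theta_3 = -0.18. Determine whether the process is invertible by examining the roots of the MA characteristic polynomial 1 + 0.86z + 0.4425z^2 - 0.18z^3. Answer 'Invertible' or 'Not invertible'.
\text{Invertible}

The MA(q) characteristic polynomial is P(z) = 1 + 0.86z + 0.4425z^2 - 0.18z^3.
Invertibility requires all roots to lie outside the unit circle, i.e. |z| > 1 for every root.
Degree 3: look for a simple real root z0 first, then factor out (1 - z/z0) and solve the remaining quadratic.
Testing z0 = 4: P(4) = 1 + (0.86)(4) + (0.4425)(4)^2 + (-0.18)(4)^3
  = 1 + (3.44) + (7.08) + (-11.52) = 0.  So z_0 = 4 is a root, |z_0| = 4.
Divide out the factor (1 - 0.25 z) = (1 - z/z0) (since 1/z0 = 0.25):
  P(z) = (1 - 0.25 z)(1 + (1.11) z + (0.72) z^2)
  [check: z-coef 1.11 - (0.25) = 0.86; z^2-coef 0.72 - (0.25)(1.11) = 0.4425; z^3-coef -(0.25)(0.72) = -0.18.]
Remaining roots from the quadratic factor 1 + (1.11) z + (0.72) z^2:
  Set 1 + (1.11) z + (0.72) z^2 = 0, i.e. a z^2 + b z + c = 0 with a = 0.72, b = 1.11, c = 1.
  Discriminant D = b^2 - 4ac = (1.11)^2 - 4*(0.72)*1 = 1.2321 - (2.88) = -1.6479.
  D < 0, so the roots are the complex-conjugate pair z = (-b +/- i sqrt(-D)) / (2a) = -0.7708 +/- 0.8915i.
  For a conjugate pair |z|^2 = z * conj(z) = (product of roots) = c/a = 1/(0.72) = 1.388889, so |z| = sqrt(1.388889) = 1.1785 for both roots.
Moduli of all roots: 4.0000, 1.1785, 1.1785.
All moduli strictly greater than 1? Yes.
Verdict: Invertible.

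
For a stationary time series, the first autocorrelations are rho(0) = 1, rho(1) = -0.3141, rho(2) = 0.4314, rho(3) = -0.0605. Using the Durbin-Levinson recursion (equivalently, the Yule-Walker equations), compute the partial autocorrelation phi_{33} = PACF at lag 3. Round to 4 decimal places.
\phi_{33} = 0.1810

The PACF at lag k is phi_{kk}, the last component of the solution
to the Yule-Walker system G_k phi = r_k where
  (G_k)_{ij} = rho(|i - j|), (r_k)_i = rho(i), i,j = 1..k.
Equivalently, Durbin-Levinson gives phi_{kk} iteratively:
  phi_{11} = rho(1)
  phi_{kk} = [rho(k) - sum_{j=1..k-1} phi_{k-1,j} rho(k-j)]
            / [1 - sum_{j=1..k-1} phi_{k-1,j} rho(j)],
  phi_{k,j} = phi_{k-1,j} - phi_{kk} phi_{k-1,k-j},  j = 1..k-1.
Step k = 1:
  phi_11 = rho(1) = -0.3141.
Step k = 2:
  phi_22 = [rho(2) - phi_11 rho(1)] / [1 - phi_11 rho(1)] = [0.4314 - (-0.3141)(-0.3141)] / [1 - (-0.3141)(-0.3141)]
         = 0.33274119 / 0.90134119 = 0.369162.
  Update: phi_21 = phi_11 - phi_22 phi_11 = -0.3141 - (0.369162)(-0.3141) = -0.198146.
Step k = 3:
  phi_33 = [rho(3) - phi_21 rho(2) - phi_22 rho(1)] / [1 - phi_21 rho(1) - phi_22 rho(2)]
    numerator   = -0.0605 - (-0.198146)(0.4314) - (0.369162)(-0.3141) = 0.14093412
    denominator = 1 - (-0.198146)(-0.3141) - (0.369162)(0.4314) = 0.77850569
  phi_33 = 0.14093412 / 0.77850569 = 0.181.
Therefore phi_{33} = 0.1810.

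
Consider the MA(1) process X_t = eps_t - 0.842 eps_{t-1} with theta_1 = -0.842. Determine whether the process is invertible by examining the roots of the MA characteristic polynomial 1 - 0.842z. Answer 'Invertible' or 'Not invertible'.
\text{Invertible}

The MA(q) characteristic polynomial is P(z) = 1 - 0.842z.
Invertibility requires all roots to lie outside the unit circle, i.e. |z| > 1 for every root.
This is linear in z: 1 + (-0.842) z = 0  =>  z = -1/(-0.842) = 1.187648,  |z| = 1.187648.
Moduli of all roots: 1.1876.
All moduli strictly greater than 1? Yes.
Verdict: Invertible.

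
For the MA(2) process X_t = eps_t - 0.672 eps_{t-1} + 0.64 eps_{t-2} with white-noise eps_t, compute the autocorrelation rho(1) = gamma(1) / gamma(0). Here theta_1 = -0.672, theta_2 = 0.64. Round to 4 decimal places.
\rho(1) = -0.5921

For an MA(q) process with theta_0 = 1, the autocovariance is
  gamma(k) = sigma^2 * sum_{i=0..q-k} theta_i * theta_{i+k},
and rho(k) = gamma(k) / gamma(0). Sigma^2 cancels.
  numerator   = (1)*(-0.672) + (-0.672)*(0.64) = -1.10208.
  denominator = (1)^2 + (-0.672)^2 + (0.64)^2 = 1.861184.
  rho(1) = -1.10208 / 1.861184 = -0.5921.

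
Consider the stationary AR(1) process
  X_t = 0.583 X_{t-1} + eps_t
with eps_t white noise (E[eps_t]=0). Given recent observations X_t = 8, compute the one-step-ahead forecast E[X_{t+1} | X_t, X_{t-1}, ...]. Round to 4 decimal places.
E[X_{t+1} \mid \mathcal F_t] = 4.6640

For an AR(p) model X_t = c + sum_i phi_i X_{t-i} + eps_t, the
one-step-ahead conditional mean is
  E[X_{t+1} | X_t, ...] = c + sum_i phi_i X_{t+1-i}.
Substitute known values:
  E[X_{t+1} | ...] = (0.583) * (8)
                   = 4.6640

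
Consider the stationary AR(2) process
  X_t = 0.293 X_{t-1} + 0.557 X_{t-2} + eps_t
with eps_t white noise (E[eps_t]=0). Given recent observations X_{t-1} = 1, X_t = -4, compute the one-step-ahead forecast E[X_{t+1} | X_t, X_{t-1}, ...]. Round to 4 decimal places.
E[X_{t+1} \mid \mathcal F_t] = -0.6150

For an AR(p) model X_t = c + sum_i phi_i X_{t-i} + eps_t, the
one-step-ahead conditional mean is
  E[X_{t+1} | X_t, ...] = c + sum_i phi_i X_{t+1-i}.
Substitute known values:
  E[X_{t+1} | ...] = (0.293) * (-4) + (0.557) * (1)
                   = -0.6150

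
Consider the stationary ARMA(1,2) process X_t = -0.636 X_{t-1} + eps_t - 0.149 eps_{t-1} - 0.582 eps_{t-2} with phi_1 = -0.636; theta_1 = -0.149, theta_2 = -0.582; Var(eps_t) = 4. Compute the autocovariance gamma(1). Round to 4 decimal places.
\gamma(1) = -2.9094

Multiply the model equation by X_{t-k} and take expectations. With theta_0 = psi_0 = 1 and psi_j the MA(infinity) weights, this gives
  gamma(k) - sum_i phi_i gamma(k-i) = c_k,
  c_k = sigma^2 * sum_{j=k..q} theta_j psi_{j-k}   (c_k = 0 for k > q),
using gamma(-m) = gamma(m).
psi-weights needed (psi_j = theta_j + sum_i phi_i psi_{j-i}):
  psi_1 = theta_1 + phi_1 = -0.149 + (-0.636) = -0.785
  psi_2 = theta_2 + phi_1 psi_1 = -0.582 + (-0.636)(-0.785) = -0.08274
Right-hand sides:
  c_0 = sigma^2 (1 + theta_1 psi_1 + theta_2 psi_2) = 4 * (1 + (-0.149)(-0.785) + (-0.582)(-0.08274)) = 4 * 1.16512 = 4.660479
  c_1 = sigma^2 (theta_1 + theta_2 psi_1) = 4 * (-0.149 + (-0.582)(-0.785)) = 1.23148
  c_2 = sigma^2 theta_2 = 4 * (-0.582) = -2.328
Equations for k = 0 and k = 1 (AR order 1):
  gamma(0) = phi_1 gamma(1) + c_0
  gamma(1) = phi_1 gamma(0) + c_1
Substituting the second into the first: gamma(0) (1 - phi_1^2) = c_0 + phi_1 c_1, so
  gamma(0) = (c_0 + phi_1 c_1) / (1 - phi_1^2) = (4.660479 + (-0.636)(1.23148)) / (1 - (-0.636)^2) = 3.877257 / 0.595504 = 6.510884.
  gamma(1) = phi_1 gamma(0) + c_1 = (-0.636)(6.510884) + (1.23148) = -2.909442.
Therefore gamma(1) = -2.9094 (to 4 decimal places).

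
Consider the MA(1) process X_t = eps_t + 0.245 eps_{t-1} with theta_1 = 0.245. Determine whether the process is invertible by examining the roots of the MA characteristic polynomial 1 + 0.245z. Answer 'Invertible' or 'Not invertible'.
\text{Invertible}

The MA(q) characteristic polynomial is P(z) = 1 + 0.245z.
Invertibility requires all roots to lie outside the unit circle, i.e. |z| > 1 for every root.
This is linear in z: 1 + (0.245) z = 0  =>  z = -1/(0.245) = -4.081633,  |z| = 4.081633.
Moduli of all roots: 4.0816.
All moduli strictly greater than 1? Yes.
Verdict: Invertible.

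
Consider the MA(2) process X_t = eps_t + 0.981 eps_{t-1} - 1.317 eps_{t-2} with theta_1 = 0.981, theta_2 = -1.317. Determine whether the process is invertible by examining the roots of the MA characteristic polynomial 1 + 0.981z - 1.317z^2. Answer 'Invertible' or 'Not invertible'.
\text{Not invertible}

The MA(q) characteristic polynomial is P(z) = 1 + 0.981z - 1.317z^2.
Invertibility requires all roots to lie outside the unit circle, i.e. |z| > 1 for every root.
Set 1 + (0.981) z + (-1.317) z^2 = 0, i.e. a z^2 + b z + c = 0 with a = -1.317, b = 0.981, c = 1.
Discriminant D = b^2 - 4ac = (0.981)^2 - 4*(-1.317)*1 = 0.962361 - (-5.268) = 6.230361.
D >= 0, so the roots are real: z = (-b +/- sqrt(D)) / (2a) = (-0.981 +/- 2.496069) / (-2.634).
  z_1 = (-0.981 + 2.496069) / (-2.634) = -0.5752,   |z_1| = 0.5752.
  z_2 = (-0.981 - 2.496069) / (-2.634) = 1.3201,   |z_2| = 1.3201.
Moduli of all roots: 0.5752, 1.3201.
All moduli strictly greater than 1? No.
Verdict: Not invertible.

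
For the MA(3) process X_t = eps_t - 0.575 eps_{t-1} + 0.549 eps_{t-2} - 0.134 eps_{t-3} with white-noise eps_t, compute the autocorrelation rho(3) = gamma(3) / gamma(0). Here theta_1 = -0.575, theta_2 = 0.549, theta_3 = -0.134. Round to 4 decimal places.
\rho(3) = -0.0812

For an MA(q) process with theta_0 = 1, the autocovariance is
  gamma(k) = sigma^2 * sum_{i=0..q-k} theta_i * theta_{i+k},
and rho(k) = gamma(k) / gamma(0). Sigma^2 cancels.
  numerator   = (1)*(-0.134) = -0.134.
  denominator = (1)^2 + (-0.575)^2 + (0.549)^2 + (-0.134)^2 = 1.649982.
  rho(3) = -0.134 / 1.649982 = -0.0812.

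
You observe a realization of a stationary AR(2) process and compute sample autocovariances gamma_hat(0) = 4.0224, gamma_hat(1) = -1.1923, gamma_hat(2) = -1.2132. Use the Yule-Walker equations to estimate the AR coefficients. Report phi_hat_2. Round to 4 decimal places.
\hat\phi_{2} = -0.4270

The Yule-Walker equations for an AR(p) process read, in matrix form,
  Gamma_p phi = r_p,   with   (Gamma_p)_{ij} = gamma(|i - j|),
                       (r_p)_i = gamma(i),   i,j = 1..p.
Substitute the sample gammas (Toeplitz matrix and right-hand side of size 2):
  Gamma_p = [[4.0224, -1.1923], [-1.1923, 4.0224]]
  r_p     = [-1.1923, -1.2132]
Written out:
  4.0224 phi_1 - 1.1923 phi_2 = -1.1923
  -1.1923 phi_1 + 4.0224 phi_2 = -1.2132
Solve by Cramer's rule:
  det = gamma(0)^2 - gamma(1)^2 = (4.0224)^2 - (-1.1923)^2 = 16.17970176 - 1.42157929 = 14.75812247
  phi_hat_1 = [gamma(1) gamma(0) - gamma(1) gamma(2)] / det = [(-1.1923)(4.0224) - (-1.1923)(-1.2132)] / 14.75812247 = -6.24240588 / 14.75812247 = -0.423
  phi_hat_2 = [gamma(0) gamma(2) - gamma(1)^2] / det = [(4.0224)(-1.2132) - (-1.1923)^2] / 14.75812247 = -6.30155497 / 14.75812247 = -0.427
So phi_hat = [-0.4230, -0.4270].
Therefore phi_hat_2 = -0.4270.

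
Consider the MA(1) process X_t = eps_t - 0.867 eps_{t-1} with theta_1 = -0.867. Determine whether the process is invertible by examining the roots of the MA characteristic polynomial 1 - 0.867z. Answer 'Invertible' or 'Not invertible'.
\text{Invertible}

The MA(q) characteristic polynomial is P(z) = 1 - 0.867z.
Invertibility requires all roots to lie outside the unit circle, i.e. |z| > 1 for every root.
This is linear in z: 1 + (-0.867) z = 0  =>  z = -1/(-0.867) = 1.153403,  |z| = 1.153403.
Moduli of all roots: 1.1534.
All moduli strictly greater than 1? Yes.
Verdict: Invertible.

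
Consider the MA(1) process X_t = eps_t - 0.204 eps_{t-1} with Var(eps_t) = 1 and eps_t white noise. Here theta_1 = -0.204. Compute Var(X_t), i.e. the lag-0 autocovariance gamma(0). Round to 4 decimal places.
\gamma(0) = 1.0416

For an MA(q) process X_t = eps_t + sum_i theta_i eps_{t-i} with
Var(eps_t) = sigma^2, the variance is
  gamma(0) = sigma^2 * (1 + sum_i theta_i^2).
  sum_i theta_i^2 = (-0.204)^2 = 0.041616.
  gamma(0) = 1 * (1 + 0.041616) = 1 * 1.041616 = 1.041616, which rounds to 1.0416.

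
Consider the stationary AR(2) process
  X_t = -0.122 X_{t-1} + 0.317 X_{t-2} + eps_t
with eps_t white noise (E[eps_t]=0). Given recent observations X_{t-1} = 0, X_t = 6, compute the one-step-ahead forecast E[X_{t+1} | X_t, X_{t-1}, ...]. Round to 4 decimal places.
E[X_{t+1} \mid \mathcal F_t] = -0.7320

For an AR(p) model X_t = c + sum_i phi_i X_{t-i} + eps_t, the
one-step-ahead conditional mean is
  E[X_{t+1} | X_t, ...] = c + sum_i phi_i X_{t+1-i}.
Substitute known values:
  E[X_{t+1} | ...] = (-0.122) * (6) + (0.317) * (0)
                   = -0.7320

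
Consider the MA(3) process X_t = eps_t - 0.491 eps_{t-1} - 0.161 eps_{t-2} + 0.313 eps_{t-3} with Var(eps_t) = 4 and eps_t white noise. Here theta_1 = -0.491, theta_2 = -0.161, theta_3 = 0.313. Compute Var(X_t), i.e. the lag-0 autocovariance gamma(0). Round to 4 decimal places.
\gamma(0) = 5.4599

For an MA(q) process X_t = eps_t + sum_i theta_i eps_{t-i} with
Var(eps_t) = sigma^2, the variance is
  gamma(0) = sigma^2 * (1 + sum_i theta_i^2).
  sum_i theta_i^2 = (-0.491)^2 + (-0.161)^2 + (0.313)^2 = 0.241081 + 0.025921 + 0.097969 = 0.364971.
  gamma(0) = 4 * (1 + 0.364971) = 4 * 1.364971 = 5.459884, which rounds to 5.4599.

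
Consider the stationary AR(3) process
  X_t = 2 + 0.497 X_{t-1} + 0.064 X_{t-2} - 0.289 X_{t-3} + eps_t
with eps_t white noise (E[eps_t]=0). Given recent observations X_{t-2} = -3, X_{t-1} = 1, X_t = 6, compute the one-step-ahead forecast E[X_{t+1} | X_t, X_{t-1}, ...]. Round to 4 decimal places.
E[X_{t+1} \mid \mathcal F_t] = 5.9130

For an AR(p) model X_t = c + sum_i phi_i X_{t-i} + eps_t, the
one-step-ahead conditional mean is
  E[X_{t+1} | X_t, ...] = c + sum_i phi_i X_{t+1-i}.
Substitute known values:
  E[X_{t+1} | ...] = 2 + (0.497) * (6) + (0.064) * (1) + (-0.289) * (-3)
                   = 5.9130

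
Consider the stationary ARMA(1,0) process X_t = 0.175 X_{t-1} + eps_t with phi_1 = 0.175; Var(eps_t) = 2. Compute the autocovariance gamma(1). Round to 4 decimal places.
\gamma(1) = 0.3611

Multiply the model equation by X_{t-k} and take expectations. With theta_0 = psi_0 = 1 and psi_j the MA(infinity) weights, this gives
  gamma(k) - sum_i phi_i gamma(k-i) = c_k,
  c_k = sigma^2 * sum_{j=k..q} theta_j psi_{j-k}   (c_k = 0 for k > q),
using gamma(-m) = gamma(m).
Pure AR (q = 0): c_0 = sigma^2 = 2, c_k = 0 for k >= 1.
Equations for k = 0 and k = 1 (AR order 1):
  gamma(0) = phi_1 gamma(1) + c_0
  gamma(1) = phi_1 gamma(0) + c_1
Substituting the second into the first: gamma(0) (1 - phi_1^2) = c_0 + phi_1 c_1, so
  gamma(0) = c_0 / (1 - phi_1^2) = 2 / (1 - (0.175)^2) = 2 / 0.969375 = 2.063185.
  gamma(1) = phi_1 gamma(0) = (0.175)(2.063185) = 0.361057.
Therefore gamma(1) = 0.3611 (to 4 decimal places).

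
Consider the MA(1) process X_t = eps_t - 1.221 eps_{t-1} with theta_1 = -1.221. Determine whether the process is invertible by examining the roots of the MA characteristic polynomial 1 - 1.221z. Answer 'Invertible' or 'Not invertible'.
\text{Not invertible}

The MA(q) characteristic polynomial is P(z) = 1 - 1.221z.
Invertibility requires all roots to lie outside the unit circle, i.e. |z| > 1 for every root.
This is linear in z: 1 + (-1.221) z = 0  =>  z = -1/(-1.221) = 0.819001,  |z| = 0.819001.
Moduli of all roots: 0.8190.
All moduli strictly greater than 1? No.
Verdict: Not invertible.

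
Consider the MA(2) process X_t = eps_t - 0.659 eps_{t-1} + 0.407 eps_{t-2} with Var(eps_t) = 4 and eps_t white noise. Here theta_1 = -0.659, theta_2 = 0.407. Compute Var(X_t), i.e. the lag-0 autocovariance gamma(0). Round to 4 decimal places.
\gamma(0) = 6.3997

For an MA(q) process X_t = eps_t + sum_i theta_i eps_{t-i} with
Var(eps_t) = sigma^2, the variance is
  gamma(0) = sigma^2 * (1 + sum_i theta_i^2).
  sum_i theta_i^2 = (-0.659)^2 + (0.407)^2 = 0.434281 + 0.165649 = 0.59993.
  gamma(0) = 4 * (1 + 0.59993) = 4 * 1.59993 = 6.39972, which rounds to 6.3997.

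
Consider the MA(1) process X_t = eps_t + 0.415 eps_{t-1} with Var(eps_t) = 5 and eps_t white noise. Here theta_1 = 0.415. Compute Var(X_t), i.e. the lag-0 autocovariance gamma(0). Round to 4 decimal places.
\gamma(0) = 5.8611

For an MA(q) process X_t = eps_t + sum_i theta_i eps_{t-i} with
Var(eps_t) = sigma^2, the variance is
  gamma(0) = sigma^2 * (1 + sum_i theta_i^2).
  sum_i theta_i^2 = (0.415)^2 = 0.172225.
  gamma(0) = 5 * (1 + 0.172225) = 5 * 1.172225 = 5.861125, which rounds to 5.8611.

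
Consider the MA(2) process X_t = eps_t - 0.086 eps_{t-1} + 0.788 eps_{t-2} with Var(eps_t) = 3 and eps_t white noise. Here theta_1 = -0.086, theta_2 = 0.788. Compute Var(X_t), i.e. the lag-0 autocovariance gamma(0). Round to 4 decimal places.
\gamma(0) = 4.8850

For an MA(q) process X_t = eps_t + sum_i theta_i eps_{t-i} with
Var(eps_t) = sigma^2, the variance is
  gamma(0) = sigma^2 * (1 + sum_i theta_i^2).
  sum_i theta_i^2 = (-0.086)^2 + (0.788)^2 = 0.007396 + 0.620944 = 0.62834.
  gamma(0) = 3 * (1 + 0.62834) = 3 * 1.62834 = 4.88502, which rounds to 4.8850.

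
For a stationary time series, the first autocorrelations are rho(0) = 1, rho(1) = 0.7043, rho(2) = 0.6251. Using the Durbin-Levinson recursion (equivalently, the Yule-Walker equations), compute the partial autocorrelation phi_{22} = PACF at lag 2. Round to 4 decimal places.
\phi_{22} = 0.2561

The PACF at lag k is phi_{kk}, the last component of the solution
to the Yule-Walker system G_k phi = r_k where
  (G_k)_{ij} = rho(|i - j|), (r_k)_i = rho(i), i,j = 1..k.
Equivalently, Durbin-Levinson gives phi_{kk} iteratively:
  phi_{11} = rho(1)
  phi_{kk} = [rho(k) - sum_{j=1..k-1} phi_{k-1,j} rho(k-j)]
            / [1 - sum_{j=1..k-1} phi_{k-1,j} rho(j)],
  phi_{k,j} = phi_{k-1,j} - phi_{kk} phi_{k-1,k-j},  j = 1..k-1.
Step k = 1:
  phi_11 = rho(1) = 0.7043.
Step k = 2:
  phi_22 = [rho(2) - phi_11 rho(1)] / [1 - phi_11 rho(1)] = [0.6251 - (0.7043)(0.7043)] / [1 - (0.7043)(0.7043)]
         = 0.12906151 / 0.50396151 = 0.2561.
Therefore phi_{22} = 0.2561.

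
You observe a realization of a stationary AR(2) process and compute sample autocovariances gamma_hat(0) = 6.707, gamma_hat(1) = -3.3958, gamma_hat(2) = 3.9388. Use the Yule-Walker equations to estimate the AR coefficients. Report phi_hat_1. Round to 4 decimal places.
\hat\phi_{1} = -0.2810

The Yule-Walker equations for an AR(p) process read, in matrix form,
  Gamma_p phi = r_p,   with   (Gamma_p)_{ij} = gamma(|i - j|),
                       (r_p)_i = gamma(i),   i,j = 1..p.
Substitute the sample gammas (Toeplitz matrix and right-hand side of size 2):
  Gamma_p = [[6.707, -3.3958], [-3.3958, 6.707]]
  r_p     = [-3.3958, 3.9388]
Written out:
  6.707 phi_1 - 3.3958 phi_2 = -3.3958
  -3.3958 phi_1 + 6.707 phi_2 = 3.9388
Solve by Cramer's rule:
  det = gamma(0)^2 - gamma(1)^2 = (6.707)^2 - (-3.3958)^2 = 44.983849 - 11.53145764 = 33.45239136
  phi_hat_1 = [gamma(1) gamma(0) - gamma(1) gamma(2)] / det = [(-3.3958)(6.707) - (-3.3958)(3.9388)] / 33.45239136 = -9.40025356 / 33.45239136 = -0.281
  phi_hat_2 = [gamma(0) gamma(2) - gamma(1)^2] / det = [(6.707)(3.9388) - (-3.3958)^2] / 33.45239136 = 14.88607396 / 33.45239136 = 0.445
So phi_hat = [-0.2810, 0.4450].
Therefore phi_hat_1 = -0.2810.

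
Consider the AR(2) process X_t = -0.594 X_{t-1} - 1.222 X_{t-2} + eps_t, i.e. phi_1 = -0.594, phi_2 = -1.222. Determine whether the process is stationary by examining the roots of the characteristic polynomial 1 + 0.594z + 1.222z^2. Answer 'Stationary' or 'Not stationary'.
\text{Not stationary}

The AR(p) characteristic polynomial is P(z) = 1 + 0.594z + 1.222z^2.
Stationarity requires all roots to lie outside the unit circle, i.e. |z| > 1 for every root.
Set 1 + (0.594) z + (1.222) z^2 = 0, i.e. a z^2 + b z + c = 0 with a = 1.222, b = 0.594, c = 1.
Discriminant D = b^2 - 4ac = (0.594)^2 - 4*(1.222)*1 = 0.352836 - (4.888) = -4.535164.
D < 0, so the roots are the complex-conjugate pair z = (-b +/- i sqrt(-D)) / (2a) = -0.243 +/- 0.8714i.
For a conjugate pair |z|^2 = z * conj(z) = (product of roots) = c/a = 1/(1.222) = 0.818331, so |z| = sqrt(0.818331) = 0.9046 for both roots.
Moduli of all roots: 0.9046, 0.9046.
All moduli strictly greater than 1? No.
Verdict: Not stationary.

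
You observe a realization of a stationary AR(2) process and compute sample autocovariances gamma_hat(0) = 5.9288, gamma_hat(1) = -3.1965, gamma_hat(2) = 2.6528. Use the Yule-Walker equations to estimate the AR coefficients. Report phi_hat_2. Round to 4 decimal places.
\hat\phi_{2} = 0.2210

The Yule-Walker equations for an AR(p) process read, in matrix form,
  Gamma_p phi = r_p,   with   (Gamma_p)_{ij} = gamma(|i - j|),
                       (r_p)_i = gamma(i),   i,j = 1..p.
Substitute the sample gammas (Toeplitz matrix and right-hand side of size 2):
  Gamma_p = [[5.9288, -3.1965], [-3.1965, 5.9288]]
  r_p     = [-3.1965, 2.6528]
Written out:
  5.9288 phi_1 - 3.1965 phi_2 = -3.1965
  -3.1965 phi_1 + 5.9288 phi_2 = 2.6528
Solve by Cramer's rule:
  det = gamma(0)^2 - gamma(1)^2 = (5.9288)^2 - (-3.1965)^2 = 35.15066944 - 10.21761225 = 24.93305719
  phi_hat_1 = [gamma(1) gamma(0) - gamma(1) gamma(2)] / det = [(-3.1965)(5.9288) - (-3.1965)(2.6528)] / 24.93305719 = -10.471734 / 24.93305719 = -0.42
  phi_hat_2 = [gamma(0) gamma(2) - gamma(1)^2] / det = [(5.9288)(2.6528) - (-3.1965)^2] / 24.93305719 = 5.51030839 / 24.93305719 = 0.221
So phi_hat = [-0.4200, 0.2210].
Therefore phi_hat_2 = 0.2210.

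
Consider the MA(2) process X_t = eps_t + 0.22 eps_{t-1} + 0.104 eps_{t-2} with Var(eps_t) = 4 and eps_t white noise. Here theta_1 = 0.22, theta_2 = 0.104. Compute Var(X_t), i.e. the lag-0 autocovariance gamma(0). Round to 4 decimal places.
\gamma(0) = 4.2369

For an MA(q) process X_t = eps_t + sum_i theta_i eps_{t-i} with
Var(eps_t) = sigma^2, the variance is
  gamma(0) = sigma^2 * (1 + sum_i theta_i^2).
  sum_i theta_i^2 = (0.22)^2 + (0.104)^2 = 0.0484 + 0.010816 = 0.059216.
  gamma(0) = 4 * (1 + 0.059216) = 4 * 1.059216 = 4.236864, which rounds to 4.2369.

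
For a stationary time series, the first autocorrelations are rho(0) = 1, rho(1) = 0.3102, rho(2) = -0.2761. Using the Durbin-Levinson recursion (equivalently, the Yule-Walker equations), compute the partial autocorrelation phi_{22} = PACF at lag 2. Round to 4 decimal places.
\phi_{22} = -0.4120

The PACF at lag k is phi_{kk}, the last component of the solution
to the Yule-Walker system G_k phi = r_k where
  (G_k)_{ij} = rho(|i - j|), (r_k)_i = rho(i), i,j = 1..k.
Equivalently, Durbin-Levinson gives phi_{kk} iteratively:
  phi_{11} = rho(1)
  phi_{kk} = [rho(k) - sum_{j=1..k-1} phi_{k-1,j} rho(k-j)]
            / [1 - sum_{j=1..k-1} phi_{k-1,j} rho(j)],
  phi_{k,j} = phi_{k-1,j} - phi_{kk} phi_{k-1,k-j},  j = 1..k-1.
Step k = 1:
  phi_11 = rho(1) = 0.3102.
Step k = 2:
  phi_22 = [rho(2) - phi_11 rho(1)] / [1 - phi_11 rho(1)] = [-0.2761 - (0.3102)(0.3102)] / [1 - (0.3102)(0.3102)]
         = -0.37232404 / 0.90377596 = -0.412.
Therefore phi_{22} = -0.4120.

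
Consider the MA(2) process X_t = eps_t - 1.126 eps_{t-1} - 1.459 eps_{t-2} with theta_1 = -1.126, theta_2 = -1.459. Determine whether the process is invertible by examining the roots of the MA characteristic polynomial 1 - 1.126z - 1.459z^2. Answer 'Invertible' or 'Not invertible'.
\text{Not invertible}

The MA(q) characteristic polynomial is P(z) = 1 - 1.126z - 1.459z^2.
Invertibility requires all roots to lie outside the unit circle, i.e. |z| > 1 for every root.
Set 1 + (-1.126) z + (-1.459) z^2 = 0, i.e. a z^2 + b z + c = 0 with a = -1.459, b = -1.126, c = 1.
Discriminant D = b^2 - 4ac = (-1.126)^2 - 4*(-1.459)*1 = 1.267876 - (-5.836) = 7.103876.
D >= 0, so the roots are real: z = (-b +/- sqrt(D)) / (2a) = (1.126 +/- 2.66531) / (-2.918).
  z_1 = (1.126 + 2.66531) / (-2.918) = -1.2993,   |z_1| = 1.2993.
  z_2 = (1.126 - 2.66531) / (-2.918) = 0.5275,   |z_2| = 0.5275.
Moduli of all roots: 1.2993, 0.5275.
All moduli strictly greater than 1? No.
Verdict: Not invertible.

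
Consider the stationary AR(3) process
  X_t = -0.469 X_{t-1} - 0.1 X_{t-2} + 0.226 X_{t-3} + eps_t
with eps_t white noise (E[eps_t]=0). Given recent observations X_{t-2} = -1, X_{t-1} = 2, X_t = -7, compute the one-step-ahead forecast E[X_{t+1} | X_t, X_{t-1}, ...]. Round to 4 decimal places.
E[X_{t+1} \mid \mathcal F_t] = 2.8570

For an AR(p) model X_t = c + sum_i phi_i X_{t-i} + eps_t, the
one-step-ahead conditional mean is
  E[X_{t+1} | X_t, ...] = c + sum_i phi_i X_{t+1-i}.
Substitute known values:
  E[X_{t+1} | ...] = (-0.469) * (-7) + (-0.1) * (2) + (0.226) * (-1)
                   = 2.8570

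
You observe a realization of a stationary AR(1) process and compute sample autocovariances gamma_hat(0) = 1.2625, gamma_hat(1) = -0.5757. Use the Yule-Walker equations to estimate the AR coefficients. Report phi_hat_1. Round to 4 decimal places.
\hat\phi_{1} = -0.4560

The Yule-Walker equations for an AR(p) process read, in matrix form,
  Gamma_p phi = r_p,   with   (Gamma_p)_{ij} = gamma(|i - j|),
                       (r_p)_i = gamma(i),   i,j = 1..p.
Substitute the sample gammas (Toeplitz matrix and right-hand side of size 1):
  Gamma_p = [[1.2625]]
  r_p     = [-0.5757]
With p = 1 this is the single equation gamma(0) phi_1 = gamma(1):
  phi_hat_1 = gamma(1) / gamma(0) = -0.5757 / 1.2625 = -0.4560.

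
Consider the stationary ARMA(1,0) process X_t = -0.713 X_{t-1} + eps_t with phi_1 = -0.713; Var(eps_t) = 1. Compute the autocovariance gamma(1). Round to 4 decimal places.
\gamma(1) = -1.4503

Multiply the model equation by X_{t-k} and take expectations. With theta_0 = psi_0 = 1 and psi_j the MA(infinity) weights, this gives
  gamma(k) - sum_i phi_i gamma(k-i) = c_k,
  c_k = sigma^2 * sum_{j=k..q} theta_j psi_{j-k}   (c_k = 0 for k > q),
using gamma(-m) = gamma(m).
Pure AR (q = 0): c_0 = sigma^2 = 1, c_k = 0 for k >= 1.
Equations for k = 0 and k = 1 (AR order 1):
  gamma(0) = phi_1 gamma(1) + c_0
  gamma(1) = phi_1 gamma(0) + c_1
Substituting the second into the first: gamma(0) (1 - phi_1^2) = c_0 + phi_1 c_1, so
  gamma(0) = c_0 / (1 - phi_1^2) = 1 / (1 - (-0.713)^2) = 1 / 0.491631 = 2.034046.
  gamma(1) = phi_1 gamma(0) = (-0.713)(2.034046) = -1.450275.
Therefore gamma(1) = -1.4503 (to 4 decimal places).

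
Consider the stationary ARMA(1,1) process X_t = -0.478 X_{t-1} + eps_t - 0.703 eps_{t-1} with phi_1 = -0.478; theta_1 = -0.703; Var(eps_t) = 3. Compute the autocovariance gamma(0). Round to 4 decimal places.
\gamma(0) = 8.4235

Multiply the model equation by X_{t-k} and take expectations. With theta_0 = psi_0 = 1 and psi_j the MA(infinity) weights, this gives
  gamma(k) - sum_i phi_i gamma(k-i) = c_k,
  c_k = sigma^2 * sum_{j=k..q} theta_j psi_{j-k}   (c_k = 0 for k > q),
using gamma(-m) = gamma(m).
psi-weights needed (psi_j = theta_j + sum_i phi_i psi_{j-i}):
  psi_1 = theta_1 + phi_1 = -0.703 + (-0.478) = -1.181
Right-hand sides:
  c_0 = sigma^2 (1 + theta_1 psi_1) = 3 * (1 + (-0.703)(-1.181)) = 3 * 1.830243 = 5.490729
  c_1 = sigma^2 theta_1 = 3 * (-0.703) = -2.109
  c_2 = 0
Equations for k = 0 and k = 1 (AR order 1):
  gamma(0) = phi_1 gamma(1) + c_0
  gamma(1) = phi_1 gamma(0) + c_1
Substituting the second into the first: gamma(0) (1 - phi_1^2) = c_0 + phi_1 c_1, so
  gamma(0) = (c_0 + phi_1 c_1) / (1 - phi_1^2) = (5.490729 + (-0.478)(-2.109)) / (1 - (-0.478)^2) = 6.498831 / 0.771516 = 8.423456.
Therefore gamma(0) = 8.4235 (to 4 decimal places).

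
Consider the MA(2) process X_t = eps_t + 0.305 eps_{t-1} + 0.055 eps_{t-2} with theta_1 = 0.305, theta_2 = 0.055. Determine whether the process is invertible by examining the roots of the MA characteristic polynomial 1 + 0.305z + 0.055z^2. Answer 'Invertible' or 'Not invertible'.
\text{Invertible}

The MA(q) characteristic polynomial is P(z) = 1 + 0.305z + 0.055z^2.
Invertibility requires all roots to lie outside the unit circle, i.e. |z| > 1 for every root.
Set 1 + (0.305) z + (0.055) z^2 = 0, i.e. a z^2 + b z + c = 0 with a = 0.055, b = 0.305, c = 1.
Discriminant D = b^2 - 4ac = (0.305)^2 - 4*(0.055)*1 = 0.093025 - (0.22) = -0.126975.
D < 0, so the roots are the complex-conjugate pair z = (-b +/- i sqrt(-D)) / (2a) = -2.7727 +/- 3.2394i.
For a conjugate pair |z|^2 = z * conj(z) = (product of roots) = c/a = 1/(0.055) = 18.181818, so |z| = sqrt(18.181818) = 4.264 for both roots.
Moduli of all roots: 4.2640, 4.2640.
All moduli strictly greater than 1? Yes.
Verdict: Invertible.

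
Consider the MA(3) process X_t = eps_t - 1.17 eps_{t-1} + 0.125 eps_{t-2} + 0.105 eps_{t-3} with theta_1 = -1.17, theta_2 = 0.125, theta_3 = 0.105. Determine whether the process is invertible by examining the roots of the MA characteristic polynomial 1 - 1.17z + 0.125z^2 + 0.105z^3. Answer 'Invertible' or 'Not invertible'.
\text{Invertible}

The MA(q) characteristic polynomial is P(z) = 1 - 1.17z + 0.125z^2 + 0.105z^3.
Invertibility requires all roots to lie outside the unit circle, i.e. |z| > 1 for every root.
Degree 3: look for a simple real root z0 first, then factor out (1 - z/z0) and solve the remaining quadratic.
Testing z0 = 2: P(2) = 1 + (-1.17)(2) + (0.125)(2)^2 + (0.105)(2)^3
  = 1 + (-2.34) + (0.5) + (0.84) = 0.  So z_0 = 2 is a root, |z_0| = 2.
Divide out the factor (1 - 0.5 z) = (1 - z/z0) (since 1/z0 = 0.5):
  P(z) = (1 - 0.5 z)(1 + (-0.67) z + (-0.21) z^2)
  [check: z-coef -0.67 - (0.5) = -1.17; z^2-coef -0.21 - (0.5)(-0.67) = 0.125; z^3-coef -(0.5)(-0.21) = 0.105.]
Remaining roots from the quadratic factor 1 + (-0.67) z + (-0.21) z^2:
  Set 1 + (-0.67) z + (-0.21) z^2 = 0, i.e. a z^2 + b z + c = 0 with a = -0.21, b = -0.67, c = 1.
  Discriminant D = b^2 - 4ac = (-0.67)^2 - 4*(-0.21)*1 = 0.4489 - (-0.84) = 1.2889.
  D >= 0, so the roots are real: z = (-b +/- sqrt(D)) / (2a) = (0.67 +/- 1.135297) / (-0.42).
    z_1 = (0.67 + 1.135297) / (-0.42) = -4.2983,   |z_1| = 4.2983.
    z_2 = (0.67 - 1.135297) / (-0.42) = 1.1079,   |z_2| = 1.1079.
Moduli of all roots: 2.0000, 4.2983, 1.1079.
All moduli strictly greater than 1? Yes.
Verdict: Invertible.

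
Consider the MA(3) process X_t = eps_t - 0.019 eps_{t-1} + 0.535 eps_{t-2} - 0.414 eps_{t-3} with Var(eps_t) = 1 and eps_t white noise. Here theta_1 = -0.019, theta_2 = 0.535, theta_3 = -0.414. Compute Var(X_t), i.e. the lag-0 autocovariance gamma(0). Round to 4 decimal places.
\gamma(0) = 1.4580

For an MA(q) process X_t = eps_t + sum_i theta_i eps_{t-i} with
Var(eps_t) = sigma^2, the variance is
  gamma(0) = sigma^2 * (1 + sum_i theta_i^2).
  sum_i theta_i^2 = (-0.019)^2 + (0.535)^2 + (-0.414)^2 = 0.000361 + 0.286225 + 0.171396 = 0.457982.
  gamma(0) = 1 * (1 + 0.457982) = 1 * 1.457982 = 1.457982, which rounds to 1.4580.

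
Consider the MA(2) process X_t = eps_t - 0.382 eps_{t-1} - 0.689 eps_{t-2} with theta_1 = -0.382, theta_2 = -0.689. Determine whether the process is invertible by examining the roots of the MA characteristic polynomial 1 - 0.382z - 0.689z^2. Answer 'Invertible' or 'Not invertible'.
\text{Not invertible}

The MA(q) characteristic polynomial is P(z) = 1 - 0.382z - 0.689z^2.
Invertibility requires all roots to lie outside the unit circle, i.e. |z| > 1 for every root.
Set 1 + (-0.382) z + (-0.689) z^2 = 0, i.e. a z^2 + b z + c = 0 with a = -0.689, b = -0.382, c = 1.
Discriminant D = b^2 - 4ac = (-0.382)^2 - 4*(-0.689)*1 = 0.145924 - (-2.756) = 2.901924.
D >= 0, so the roots are real: z = (-b +/- sqrt(D)) / (2a) = (0.382 +/- 1.703503) / (-1.378).
  z_1 = (0.382 + 1.703503) / (-1.378) = -1.5134,   |z_1| = 1.5134.
  z_2 = (0.382 - 1.703503) / (-1.378) = 0.959,   |z_2| = 0.959.
Moduli of all roots: 1.5134, 0.9590.
All moduli strictly greater than 1? No.
Verdict: Not invertible.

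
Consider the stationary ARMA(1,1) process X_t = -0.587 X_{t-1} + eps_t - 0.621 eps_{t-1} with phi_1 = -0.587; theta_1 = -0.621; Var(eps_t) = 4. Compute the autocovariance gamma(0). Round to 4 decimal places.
\gamma(0) = 12.9057

Multiply the model equation by X_{t-k} and take expectations. With theta_0 = psi_0 = 1 and psi_j the MA(infinity) weights, this gives
  gamma(k) - sum_i phi_i gamma(k-i) = c_k,
  c_k = sigma^2 * sum_{j=k..q} theta_j psi_{j-k}   (c_k = 0 for k > q),
using gamma(-m) = gamma(m).
psi-weights needed (psi_j = theta_j + sum_i phi_i psi_{j-i}):
  psi_1 = theta_1 + phi_1 = -0.621 + (-0.587) = -1.208
Right-hand sides:
  c_0 = sigma^2 (1 + theta_1 psi_1) = 4 * (1 + (-0.621)(-1.208)) = 4 * 1.750168 = 7.000672
  c_1 = sigma^2 theta_1 = 4 * (-0.621) = -2.484
  c_2 = 0
Equations for k = 0 and k = 1 (AR order 1):
  gamma(0) = phi_1 gamma(1) + c_0
  gamma(1) = phi_1 gamma(0) + c_1
Substituting the second into the first: gamma(0) (1 - phi_1^2) = c_0 + phi_1 c_1, so
  gamma(0) = (c_0 + phi_1 c_1) / (1 - phi_1^2) = (7.000672 + (-0.587)(-2.484)) / (1 - (-0.587)^2) = 8.45878 / 0.655431 = 12.905676.
Therefore gamma(0) = 12.9057 (to 4 decimal places).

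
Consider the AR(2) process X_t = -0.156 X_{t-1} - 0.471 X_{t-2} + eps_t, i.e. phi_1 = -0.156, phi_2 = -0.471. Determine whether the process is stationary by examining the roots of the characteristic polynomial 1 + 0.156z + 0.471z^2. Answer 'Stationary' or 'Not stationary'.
\text{Stationary}

The AR(p) characteristic polynomial is P(z) = 1 + 0.156z + 0.471z^2.
Stationarity requires all roots to lie outside the unit circle, i.e. |z| > 1 for every root.
Set 1 + (0.156) z + (0.471) z^2 = 0, i.e. a z^2 + b z + c = 0 with a = 0.471, b = 0.156, c = 1.
Discriminant D = b^2 - 4ac = (0.156)^2 - 4*(0.471)*1 = 0.024336 - (1.884) = -1.859664.
D < 0, so the roots are the complex-conjugate pair z = (-b +/- i sqrt(-D)) / (2a) = -0.1656 +/- 1.4477i.
For a conjugate pair |z|^2 = z * conj(z) = (product of roots) = c/a = 1/(0.471) = 2.123142, so |z| = sqrt(2.123142) = 1.4571 for both roots.
Moduli of all roots: 1.4571, 1.4571.
All moduli strictly greater than 1? Yes.
Verdict: Stationary.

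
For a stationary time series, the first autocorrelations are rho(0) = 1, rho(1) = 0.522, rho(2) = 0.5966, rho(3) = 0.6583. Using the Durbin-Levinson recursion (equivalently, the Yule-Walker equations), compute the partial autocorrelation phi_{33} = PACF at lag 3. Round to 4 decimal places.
\phi_{33} = 0.4340

The PACF at lag k is phi_{kk}, the last component of the solution
to the Yule-Walker system G_k phi = r_k where
  (G_k)_{ij} = rho(|i - j|), (r_k)_i = rho(i), i,j = 1..k.
Equivalently, Durbin-Levinson gives phi_{kk} iteratively:
  phi_{11} = rho(1)
  phi_{kk} = [rho(k) - sum_{j=1..k-1} phi_{k-1,j} rho(k-j)]
            / [1 - sum_{j=1..k-1} phi_{k-1,j} rho(j)],
  phi_{k,j} = phi_{k-1,j} - phi_{kk} phi_{k-1,k-j},  j = 1..k-1.
Step k = 1:
  phi_11 = rho(1) = 0.522.
Step k = 2:
  phi_22 = [rho(2) - phi_11 rho(1)] / [1 - phi_11 rho(1)] = [0.5966 - (0.522)(0.522)] / [1 - (0.522)(0.522)]
         = 0.324116 / 0.727516 = 0.44551.
  Update: phi_21 = phi_11 - phi_22 phi_11 = 0.522 - (0.44551)(0.522) = 0.289444.
Step k = 3:
  phi_33 = [rho(3) - phi_21 rho(2) - phi_22 rho(1)] / [1 - phi_21 rho(1) - phi_22 rho(2)]
    numerator   = 0.6583 - (0.289444)(0.5966) - (0.44551)(0.522) = 0.25306152
    denominator = 1 - (0.289444)(0.522) - (0.44551)(0.5966) = 0.58311893
  phi_33 = 0.25306152 / 0.58311893 = 0.434.
Therefore phi_{33} = 0.4340.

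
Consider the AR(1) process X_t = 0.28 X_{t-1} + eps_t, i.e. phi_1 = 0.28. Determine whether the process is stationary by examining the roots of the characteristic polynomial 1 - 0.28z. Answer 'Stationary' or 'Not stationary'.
\text{Stationary}

The AR(p) characteristic polynomial is P(z) = 1 - 0.28z.
Stationarity requires all roots to lie outside the unit circle, i.e. |z| > 1 for every root.
This is linear in z: 1 + (-0.28) z = 0  =>  z = -1/(-0.28) = 3.571429,  |z| = 3.571429.
Moduli of all roots: 3.5714.
All moduli strictly greater than 1? Yes.
Verdict: Stationary.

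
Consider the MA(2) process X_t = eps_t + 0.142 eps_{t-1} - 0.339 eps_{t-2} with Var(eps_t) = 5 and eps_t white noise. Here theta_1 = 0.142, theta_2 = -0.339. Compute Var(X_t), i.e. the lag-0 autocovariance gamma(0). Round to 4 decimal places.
\gamma(0) = 5.6754

For an MA(q) process X_t = eps_t + sum_i theta_i eps_{t-i} with
Var(eps_t) = sigma^2, the variance is
  gamma(0) = sigma^2 * (1 + sum_i theta_i^2).
  sum_i theta_i^2 = (0.142)^2 + (-0.339)^2 = 0.020164 + 0.114921 = 0.135085.
  gamma(0) = 5 * (1 + 0.135085) = 5 * 1.135085 = 5.675425, which rounds to 5.6754.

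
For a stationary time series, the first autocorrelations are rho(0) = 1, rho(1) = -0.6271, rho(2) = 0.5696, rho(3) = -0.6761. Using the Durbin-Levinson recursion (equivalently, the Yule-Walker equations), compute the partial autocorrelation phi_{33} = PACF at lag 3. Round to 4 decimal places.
\phi_{33} = -0.4329

The PACF at lag k is phi_{kk}, the last component of the solution
to the Yule-Walker system G_k phi = r_k where
  (G_k)_{ij} = rho(|i - j|), (r_k)_i = rho(i), i,j = 1..k.
Equivalently, Durbin-Levinson gives phi_{kk} iteratively:
  phi_{11} = rho(1)
  phi_{kk} = [rho(k) - sum_{j=1..k-1} phi_{k-1,j} rho(k-j)]
            / [1 - sum_{j=1..k-1} phi_{k-1,j} rho(j)],
  phi_{k,j} = phi_{k-1,j} - phi_{kk} phi_{k-1,k-j},  j = 1..k-1.
Step k = 1:
  phi_11 = rho(1) = -0.6271.
Step k = 2:
  phi_22 = [rho(2) - phi_11 rho(1)] / [1 - phi_11 rho(1)] = [0.5696 - (-0.6271)(-0.6271)] / [1 - (-0.6271)(-0.6271)]
         = 0.17634559 / 0.60674559 = 0.290642.
  Update: phi_21 = phi_11 - phi_22 phi_11 = -0.6271 - (0.290642)(-0.6271) = -0.444839.
Step k = 3:
  phi_33 = [rho(3) - phi_21 rho(2) - phi_22 rho(1)] / [1 - phi_21 rho(1) - phi_22 rho(2)]
    numerator   = -0.6761 - (-0.444839)(0.5696) - (0.290642)(-0.6271) = -0.24045852
    denominator = 1 - (-0.444839)(-0.6271) - (0.290642)(0.5696) = 0.5554922
  phi_33 = -0.24045852 / 0.5554922 = -0.4329.
Therefore phi_{33} = -0.4329.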